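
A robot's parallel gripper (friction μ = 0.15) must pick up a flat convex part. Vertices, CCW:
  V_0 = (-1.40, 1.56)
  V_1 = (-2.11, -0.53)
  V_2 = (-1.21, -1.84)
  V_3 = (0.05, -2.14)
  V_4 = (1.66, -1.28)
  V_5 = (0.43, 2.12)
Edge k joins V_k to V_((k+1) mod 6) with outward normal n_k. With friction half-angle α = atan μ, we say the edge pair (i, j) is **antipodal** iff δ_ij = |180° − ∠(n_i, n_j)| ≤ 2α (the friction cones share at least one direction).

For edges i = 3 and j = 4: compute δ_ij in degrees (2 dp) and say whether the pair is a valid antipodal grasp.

α = atan 0.15 = 8.53°;  2α = 17.06°
edge 3: e_3 = (+1.61, +0.86);  n_3 = (+0.4712, -0.8820)
edge 4: e_4 = (-1.23, +3.40);  n_4 = (+0.9404, +0.3402)
∠(n_3, n_4) = 81.78°
δ = |180° − 81.78°| = 98.22°
98.22° > 2α = 17.06°  →  invalid

δ = 98.22°, invalid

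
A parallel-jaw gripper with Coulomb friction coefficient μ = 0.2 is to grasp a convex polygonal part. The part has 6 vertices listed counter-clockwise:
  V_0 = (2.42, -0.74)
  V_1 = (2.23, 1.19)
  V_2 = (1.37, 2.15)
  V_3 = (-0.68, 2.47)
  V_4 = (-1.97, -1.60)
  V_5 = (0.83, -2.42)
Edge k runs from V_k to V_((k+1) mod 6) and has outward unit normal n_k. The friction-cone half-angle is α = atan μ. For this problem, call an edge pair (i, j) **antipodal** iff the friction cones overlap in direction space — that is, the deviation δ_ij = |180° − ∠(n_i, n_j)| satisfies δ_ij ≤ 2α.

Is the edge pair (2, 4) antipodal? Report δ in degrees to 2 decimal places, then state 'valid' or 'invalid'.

δ = 7.45°, valid

α = atan 0.2 = 11.31°;  2α = 22.62°
edge 2: e_2 = (-2.05, +0.32);  n_2 = (+0.1542, +0.9880)
edge 4: e_4 = (+2.80, -0.82);  n_4 = (-0.2811, -0.9597)
∠(n_2, n_4) = 172.55°
δ = |180° − 172.55°| = 7.45°
7.45° ≤ 2α = 22.62°  →  valid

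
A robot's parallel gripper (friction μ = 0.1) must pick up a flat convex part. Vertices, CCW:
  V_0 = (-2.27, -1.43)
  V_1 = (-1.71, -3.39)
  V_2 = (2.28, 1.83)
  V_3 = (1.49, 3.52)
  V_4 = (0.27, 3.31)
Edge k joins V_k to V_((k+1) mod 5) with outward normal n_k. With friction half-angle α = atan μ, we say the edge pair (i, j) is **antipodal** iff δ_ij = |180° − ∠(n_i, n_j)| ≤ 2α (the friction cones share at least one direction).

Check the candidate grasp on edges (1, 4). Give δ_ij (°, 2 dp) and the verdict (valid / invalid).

α = atan 0.1 = 5.71°;  2α = 11.42°
edge 1: e_1 = (+3.99, +5.22);  n_1 = (+0.7945, -0.6073)
edge 4: e_4 = (-2.54, -4.74);  n_4 = (-0.8814, +0.4723)
∠(n_1, n_4) = 170.79°
δ = |180° − 170.79°| = 9.21°
9.21° ≤ 2α = 11.42°  →  valid

δ = 9.21°, valid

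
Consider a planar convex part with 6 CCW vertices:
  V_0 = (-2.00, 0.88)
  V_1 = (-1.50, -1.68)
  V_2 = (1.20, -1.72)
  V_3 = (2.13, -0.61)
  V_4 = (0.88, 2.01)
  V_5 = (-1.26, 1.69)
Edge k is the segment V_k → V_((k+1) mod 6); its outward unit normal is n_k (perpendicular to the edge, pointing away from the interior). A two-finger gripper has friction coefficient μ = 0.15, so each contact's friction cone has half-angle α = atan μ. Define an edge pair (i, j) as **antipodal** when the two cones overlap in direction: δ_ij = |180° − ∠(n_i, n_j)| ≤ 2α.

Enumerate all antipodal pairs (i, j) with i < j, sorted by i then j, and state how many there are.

α = atan 0.15 = 8.53°;  2α = 17.06°
n_0 = (-0.9815, -0.1917)
n_1 = (-0.0148, -0.9999)
n_2 = (+0.7665, -0.6422)
n_3 = (+0.9025, +0.4306)
n_4 = (-0.1479, +0.9890)
n_5 = (-0.7383, +0.6745)
  (0,1): δ = 101.90°  ·
  (0,2): δ = 51.01°  ·
  (0,3): δ = 14.45°  ✓
  (0,4): δ = 87.45°  ·
  (0,5): δ = 126.53°  ·
  (1,2): δ = 129.11°  ·
  (1,3): δ = 63.65°  ·
  (1,4): δ = 9.35°  ✓
  (1,5): δ = 48.43°  ·
  (2,3): δ = 114.54°  ·
  (2,4): δ = 41.54°  ·
  (2,5): δ = 2.46°  ✓
  (3,4): δ = 107.00°  ·
  (3,5): δ = 67.92°  ·
  (4,5): δ = 140.92°  ·
antipodal pairs: 3

count = 3; pairs: (0,3), (1,4), (2,5)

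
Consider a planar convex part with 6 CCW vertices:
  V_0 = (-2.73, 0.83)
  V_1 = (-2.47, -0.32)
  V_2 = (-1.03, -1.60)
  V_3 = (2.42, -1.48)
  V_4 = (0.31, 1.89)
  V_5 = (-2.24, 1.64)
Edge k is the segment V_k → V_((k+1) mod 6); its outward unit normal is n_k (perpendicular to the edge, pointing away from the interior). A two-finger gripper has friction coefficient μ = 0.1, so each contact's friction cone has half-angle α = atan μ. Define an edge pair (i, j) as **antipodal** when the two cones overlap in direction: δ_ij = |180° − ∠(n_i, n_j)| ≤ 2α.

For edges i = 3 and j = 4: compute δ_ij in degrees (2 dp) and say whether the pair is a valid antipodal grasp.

δ = 116.45°, invalid

α = atan 0.1 = 5.71°;  2α = 11.42°
edge 3: e_3 = (-2.11, +3.37);  n_3 = (+0.8476, +0.5307)
edge 4: e_4 = (-2.55, -0.25);  n_4 = (-0.0976, +0.9952)
∠(n_3, n_4) = 63.55°
δ = |180° − 63.55°| = 116.45°
116.45° > 2α = 11.42°  →  invalid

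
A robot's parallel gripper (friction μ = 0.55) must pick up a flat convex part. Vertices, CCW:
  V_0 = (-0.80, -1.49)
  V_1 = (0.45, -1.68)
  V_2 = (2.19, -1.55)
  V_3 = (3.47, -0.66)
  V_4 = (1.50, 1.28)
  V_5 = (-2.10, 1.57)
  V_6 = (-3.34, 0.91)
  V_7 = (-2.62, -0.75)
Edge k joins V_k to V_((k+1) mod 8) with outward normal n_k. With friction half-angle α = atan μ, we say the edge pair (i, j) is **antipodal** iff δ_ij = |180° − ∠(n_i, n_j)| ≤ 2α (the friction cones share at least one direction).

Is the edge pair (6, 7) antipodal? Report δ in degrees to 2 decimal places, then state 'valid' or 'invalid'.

δ = 135.57°, invalid

α = atan 0.55 = 28.81°;  2α = 57.62°
edge 6: e_6 = (+0.72, -1.66);  n_6 = (-0.9174, -0.3979)
edge 7: e_7 = (+1.82, -0.74);  n_7 = (-0.3767, -0.9264)
∠(n_6, n_7) = 44.43°
δ = |180° − 44.43°| = 135.57°
135.57° > 2α = 57.62°  →  invalid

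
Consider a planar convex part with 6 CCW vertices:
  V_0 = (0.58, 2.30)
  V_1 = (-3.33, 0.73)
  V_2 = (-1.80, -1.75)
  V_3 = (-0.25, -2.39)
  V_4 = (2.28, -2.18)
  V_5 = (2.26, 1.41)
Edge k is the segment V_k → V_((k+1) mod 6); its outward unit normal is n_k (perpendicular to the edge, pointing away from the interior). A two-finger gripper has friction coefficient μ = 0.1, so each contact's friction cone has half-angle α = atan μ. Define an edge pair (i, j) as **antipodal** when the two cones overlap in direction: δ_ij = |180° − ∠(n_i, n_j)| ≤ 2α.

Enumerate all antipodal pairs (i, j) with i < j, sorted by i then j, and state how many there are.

count = 1; pairs: (2,5)

α = atan 0.1 = 5.71°;  2α = 11.42°
n_0 = (-0.3726, +0.9280)
n_1 = (-0.8511, -0.5251)
n_2 = (-0.3816, -0.9243)
n_3 = (+0.0827, -0.9966)
n_4 = (+1.0000, +0.0056)
n_5 = (+0.4681, +0.8837)
  (0,1): δ = 80.21°  ·
  (0,2): δ = 44.31°  ·
  (0,3): δ = 17.13°  ·
  (0,4): δ = 68.44°  ·
  (0,5): δ = 130.21°  ·
  (1,2): δ = 144.11°  ·
  (1,3): δ = 116.93°  ·
  (1,4): δ = 31.35°  ·
  (1,5): δ = 30.42°  ·
  (2,3): δ = 152.82°  ·
  (2,4): δ = 67.24°  ·
  (2,5): δ = 5.48°  ✓
  (3,4): δ = 94.43°  ·
  (3,5): δ = 32.66°  ·
  (4,5): δ = 118.23°  ·
antipodal pairs: 1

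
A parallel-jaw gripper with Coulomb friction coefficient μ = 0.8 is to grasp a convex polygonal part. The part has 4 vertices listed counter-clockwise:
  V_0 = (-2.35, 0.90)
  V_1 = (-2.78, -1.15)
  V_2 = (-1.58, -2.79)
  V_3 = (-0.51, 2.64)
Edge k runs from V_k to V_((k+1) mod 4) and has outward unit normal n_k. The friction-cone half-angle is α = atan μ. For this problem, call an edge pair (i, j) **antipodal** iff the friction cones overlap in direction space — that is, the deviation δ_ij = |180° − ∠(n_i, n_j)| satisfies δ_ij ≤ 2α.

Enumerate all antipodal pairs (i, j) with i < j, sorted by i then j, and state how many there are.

α = atan 0.8 = 38.66°;  2α = 77.32°
n_0 = (-0.9787, +0.2053)
n_1 = (-0.8070, -0.5905)
n_2 = (+0.9811, -0.1933)
n_3 = (-0.6871, +0.7266)
  (0,1): δ = 131.96°  ·
  (0,2): δ = 0.70°  ✓
  (0,3): δ = 145.25°  ·
  (1,2): δ = 47.34°  ✓
  (1,3): δ = 97.21°  ·
  (2,3): δ = 35.45°  ✓
antipodal pairs: 3

count = 3; pairs: (0,2), (1,2), (2,3)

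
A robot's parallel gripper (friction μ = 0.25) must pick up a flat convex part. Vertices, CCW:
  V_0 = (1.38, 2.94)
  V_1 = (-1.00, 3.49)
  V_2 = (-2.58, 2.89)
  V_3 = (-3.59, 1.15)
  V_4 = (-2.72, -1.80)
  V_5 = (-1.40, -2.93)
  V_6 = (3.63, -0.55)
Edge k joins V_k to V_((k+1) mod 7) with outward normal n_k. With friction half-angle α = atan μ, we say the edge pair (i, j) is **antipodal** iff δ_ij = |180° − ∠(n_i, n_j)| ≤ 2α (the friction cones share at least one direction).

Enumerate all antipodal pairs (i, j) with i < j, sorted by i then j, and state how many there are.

count = 4; pairs: (0,4), (1,5), (3,6), (4,6)

α = atan 0.25 = 14.04°;  2α = 28.07°
n_0 = (+0.2252, +0.9743)
n_1 = (-0.3550, +0.9349)
n_2 = (-0.8649, +0.5020)
n_3 = (-0.9592, -0.2829)
n_4 = (-0.6503, -0.7597)
n_5 = (+0.4277, -0.9039)
n_6 = (+0.8405, +0.5419)
  (0,1): δ = 146.19°  ·
  (0,2): δ = 107.12°  ·
  (0,3): δ = 60.56°  ·
  (0,4): δ = 27.55°  ✓
  (0,5): δ = 38.33°  ·
  (0,6): δ = 135.82°  ·
  (1,2): δ = 140.93°  ·
  (1,3): δ = 94.36°  ·
  (1,4): δ = 61.36°  ·
  (1,5): δ = 4.53°  ✓
  (1,6): δ = 102.02°  ·
  (2,3): δ = 133.43°  ·
  (2,4): δ = 100.43°  ·
  (2,5): δ = 34.54°  ·
  (2,6): δ = 62.94°  ·
  (3,4): δ = 147.00°  ·
  (3,5): δ = 81.11°  ·
  (3,6): δ = 16.38°  ✓
  (4,5): δ = 114.11°  ·
  (4,6): δ = 16.62°  ✓
  (5,6): δ = 82.51°  ·
antipodal pairs: 4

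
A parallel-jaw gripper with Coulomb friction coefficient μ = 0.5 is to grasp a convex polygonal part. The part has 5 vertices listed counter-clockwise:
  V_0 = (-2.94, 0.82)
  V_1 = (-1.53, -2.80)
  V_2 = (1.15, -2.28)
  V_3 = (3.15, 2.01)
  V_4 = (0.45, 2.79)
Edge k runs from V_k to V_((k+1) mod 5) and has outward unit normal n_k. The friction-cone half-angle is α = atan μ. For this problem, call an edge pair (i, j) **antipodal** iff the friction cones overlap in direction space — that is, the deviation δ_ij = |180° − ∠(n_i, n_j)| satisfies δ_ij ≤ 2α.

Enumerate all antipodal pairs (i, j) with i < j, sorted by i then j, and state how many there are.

count = 5; pairs: (0,2), (0,3), (1,3), (1,4), (2,4)

α = atan 0.5 = 26.57°;  2α = 53.13°
n_0 = (-0.9318, -0.3629)
n_1 = (+0.1905, -0.9817)
n_2 = (+0.9063, -0.4225)
n_3 = (+0.2775, +0.9607)
n_4 = (-0.5024, +0.8646)
  (0,1): δ = 100.30°  ·
  (0,2): δ = 46.28°  ✓
  (0,3): δ = 52.61°  ✓
  (0,4): δ = 98.88°  ·
  (1,2): δ = 125.98°  ·
  (1,3): δ = 27.09°  ✓
  (1,4): δ = 19.18°  ✓
  (2,3): δ = 81.12°  ·
  (2,4): δ = 34.84°  ✓
  (3,4): δ = 133.72°  ·
antipodal pairs: 5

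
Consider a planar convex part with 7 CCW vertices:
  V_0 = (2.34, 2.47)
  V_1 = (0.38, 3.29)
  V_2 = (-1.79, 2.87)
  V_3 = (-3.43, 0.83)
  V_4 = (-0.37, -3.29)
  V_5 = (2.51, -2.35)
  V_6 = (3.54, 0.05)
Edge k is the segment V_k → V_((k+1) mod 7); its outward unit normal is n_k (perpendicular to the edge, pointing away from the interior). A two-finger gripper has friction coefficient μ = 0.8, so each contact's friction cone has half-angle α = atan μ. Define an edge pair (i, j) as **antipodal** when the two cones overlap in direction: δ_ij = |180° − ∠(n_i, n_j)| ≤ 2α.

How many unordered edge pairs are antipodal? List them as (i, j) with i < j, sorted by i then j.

α = atan 0.8 = 38.66°;  2α = 77.32°
n_0 = (+0.3860, +0.9225)
n_1 = (-0.1900, +0.9818)
n_2 = (-0.7794, +0.6266)
n_3 = (-0.8028, -0.5963)
n_4 = (+0.3103, -0.9506)
n_5 = (+0.9189, -0.3944)
n_6 = (+0.8959, +0.4442)
  (0,1): δ = 146.34°  ·
  (0,2): δ = 106.09°  ·
  (0,3): δ = 30.70°  ✓
  (0,4): δ = 40.78°  ✓
  (0,5): δ = 89.48°  ·
  (0,6): δ = 139.08°  ·
  (1,2): δ = 139.75°  ·
  (1,3): δ = 64.35°  ✓
  (1,4): δ = 7.12°  ✓
  (1,5): δ = 55.82°  ✓
  (1,6): δ = 105.42°  ·
  (2,3): δ = 104.60°  ·
  (2,4): δ = 33.13°  ✓
  (2,5): δ = 15.57°  ✓
  (2,6): δ = 65.17°  ✓
  (3,4): δ = 108.53°  ·
  (3,5): δ = 59.83°  ✓
  (3,6): δ = 10.23°  ✓
  (4,5): δ = 131.30°  ·
  (4,6): δ = 81.70°  ·
  (5,6): δ = 130.40°  ·
antipodal pairs: 10

count = 10; pairs: (0,3), (0,4), (1,3), (1,4), (1,5), (2,4), (2,5), (2,6), (3,5), (3,6)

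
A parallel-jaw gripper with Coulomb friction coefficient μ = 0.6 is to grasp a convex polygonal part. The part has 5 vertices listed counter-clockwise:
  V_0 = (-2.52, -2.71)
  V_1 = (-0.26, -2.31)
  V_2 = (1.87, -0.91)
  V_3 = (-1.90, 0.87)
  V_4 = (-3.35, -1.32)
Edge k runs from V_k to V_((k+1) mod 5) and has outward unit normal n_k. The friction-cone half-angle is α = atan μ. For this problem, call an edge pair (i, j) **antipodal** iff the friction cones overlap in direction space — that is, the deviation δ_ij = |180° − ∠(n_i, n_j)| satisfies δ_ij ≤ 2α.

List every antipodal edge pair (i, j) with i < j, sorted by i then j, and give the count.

count = 5; pairs: (0,2), (0,3), (1,2), (1,3), (2,4)

α = atan 0.6 = 30.96°;  2α = 61.93°
n_0 = (+0.1743, -0.9847)
n_1 = (+0.5493, -0.8357)
n_2 = (+0.4270, +0.9043)
n_3 = (-0.8338, +0.5521)
n_4 = (-0.8586, -0.5127)
  (0,1): δ = 156.72°  ·
  (0,2): δ = 35.31°  ✓
  (0,3): δ = 46.45°  ✓
  (0,4): δ = 110.81°  ·
  (1,2): δ = 58.59°  ✓
  (1,3): δ = 23.18°  ✓
  (1,4): δ = 87.53°  ·
  (2,3): δ = 98.23°  ·
  (2,4): δ = 33.88°  ✓
  (3,4): δ = 115.65°  ·
antipodal pairs: 5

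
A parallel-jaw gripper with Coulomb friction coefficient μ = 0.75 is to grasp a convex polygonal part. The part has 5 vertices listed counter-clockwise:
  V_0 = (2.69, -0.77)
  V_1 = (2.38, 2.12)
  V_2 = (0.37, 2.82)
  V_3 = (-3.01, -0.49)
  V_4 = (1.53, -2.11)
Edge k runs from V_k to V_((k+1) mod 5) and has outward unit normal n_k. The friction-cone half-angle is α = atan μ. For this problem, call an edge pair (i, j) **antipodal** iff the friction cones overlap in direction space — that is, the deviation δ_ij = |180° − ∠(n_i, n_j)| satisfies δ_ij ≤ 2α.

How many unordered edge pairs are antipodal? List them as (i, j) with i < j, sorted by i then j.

α = atan 0.75 = 36.87°;  2α = 73.74°
n_0 = (+0.9943, +0.1067)
n_1 = (+0.3289, +0.9444)
n_2 = (-0.6997, +0.7145)
n_3 = (-0.3361, -0.9418)
n_4 = (+0.7561, -0.6545)
  (0,1): δ = 115.32°  ·
  (0,2): δ = 51.72°  ✓
  (0,3): δ = 64.24°  ✓
  (0,4): δ = 133.00°  ·
  (1,2): δ = 116.40°  ·
  (1,3): δ = 0.44°  ✓
  (1,4): δ = 68.32°  ✓
  (2,3): δ = 64.04°  ✓
  (2,4): δ = 4.72°  ✓
  (3,4): δ = 111.24°  ·
antipodal pairs: 6

count = 6; pairs: (0,2), (0,3), (1,3), (1,4), (2,3), (2,4)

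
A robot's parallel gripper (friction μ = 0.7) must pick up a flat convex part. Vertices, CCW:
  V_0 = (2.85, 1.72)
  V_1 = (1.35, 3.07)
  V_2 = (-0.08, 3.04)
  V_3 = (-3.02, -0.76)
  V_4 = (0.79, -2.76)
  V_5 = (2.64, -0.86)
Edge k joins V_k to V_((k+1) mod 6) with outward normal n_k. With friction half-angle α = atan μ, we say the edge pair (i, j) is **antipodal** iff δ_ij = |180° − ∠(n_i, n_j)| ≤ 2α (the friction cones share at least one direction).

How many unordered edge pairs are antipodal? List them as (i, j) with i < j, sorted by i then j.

count = 6; pairs: (0,3), (1,3), (1,4), (2,4), (2,5), (3,5)

α = atan 0.7 = 34.99°;  2α = 69.98°
n_0 = (+0.6690, +0.7433)
n_1 = (-0.0210, +0.9998)
n_2 = (-0.7909, +0.6119)
n_3 = (-0.4648, -0.8854)
n_4 = (+0.7165, -0.6976)
n_5 = (+0.9967, -0.0811)
  (0,1): δ = 136.81°  ·
  (0,2): δ = 85.74°  ·
  (0,3): δ = 14.29°  ✓
  (0,4): δ = 87.75°  ·
  (0,5): δ = 127.33°  ·
  (1,2): δ = 128.93°  ·
  (1,3): δ = 28.90°  ✓
  (1,4): δ = 44.56°  ✓
  (1,5): δ = 84.14°  ·
  (2,3): δ = 79.97°  ·
  (2,4): δ = 6.51°  ✓
  (2,5): δ = 33.08°  ✓
  (3,4): δ = 106.54°  ·
  (3,5): δ = 66.96°  ✓
  (4,5): δ = 140.42°  ·
antipodal pairs: 6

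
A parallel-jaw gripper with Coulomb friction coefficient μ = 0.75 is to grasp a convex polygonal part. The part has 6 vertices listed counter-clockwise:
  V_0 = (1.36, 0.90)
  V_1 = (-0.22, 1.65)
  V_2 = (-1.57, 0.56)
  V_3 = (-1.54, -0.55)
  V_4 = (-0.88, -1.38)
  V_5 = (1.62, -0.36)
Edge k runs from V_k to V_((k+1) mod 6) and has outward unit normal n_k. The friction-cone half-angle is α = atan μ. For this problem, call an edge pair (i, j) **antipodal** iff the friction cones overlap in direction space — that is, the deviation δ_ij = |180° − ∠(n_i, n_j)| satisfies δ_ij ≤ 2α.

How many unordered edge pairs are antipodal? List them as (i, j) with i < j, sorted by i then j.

α = atan 0.75 = 36.87°;  2α = 73.74°
n_0 = (+0.4288, +0.9034)
n_1 = (-0.6282, +0.7780)
n_2 = (-0.9996, -0.0270)
n_3 = (-0.7827, -0.6224)
n_4 = (+0.3778, -0.9259)
n_5 = (+0.9794, +0.2021)
  (0,1): δ = 115.69°  ·
  (0,2): δ = 63.06°  ✓
  (0,3): δ = 26.12°  ✓
  (0,4): δ = 47.59°  ✓
  (0,5): δ = 127.05°  ·
  (1,2): δ = 127.37°  ·
  (1,3): δ = 90.43°  ·
  (1,4): δ = 16.72°  ✓
  (1,5): δ = 62.74°  ✓
  (2,3): δ = 143.06°  ·
  (2,4): δ = 69.35°  ✓
  (2,5): δ = 10.11°  ✓
  (3,4): δ = 106.30°  ·
  (3,5): δ = 26.83°  ✓
  (4,5): δ = 100.54°  ·
antipodal pairs: 8

count = 8; pairs: (0,2), (0,3), (0,4), (1,4), (1,5), (2,4), (2,5), (3,5)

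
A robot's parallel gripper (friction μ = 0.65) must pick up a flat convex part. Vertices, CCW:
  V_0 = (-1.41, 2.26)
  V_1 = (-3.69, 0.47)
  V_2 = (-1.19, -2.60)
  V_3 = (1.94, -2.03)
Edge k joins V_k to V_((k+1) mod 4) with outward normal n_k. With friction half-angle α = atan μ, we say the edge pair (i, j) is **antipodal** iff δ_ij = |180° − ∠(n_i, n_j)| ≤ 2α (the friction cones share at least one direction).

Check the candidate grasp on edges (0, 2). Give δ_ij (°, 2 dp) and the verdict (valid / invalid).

δ = 27.81°, valid

α = atan 0.65 = 33.02°;  2α = 66.05°
edge 0: e_0 = (-2.28, -1.79);  n_0 = (-0.6175, +0.7866)
edge 2: e_2 = (+3.13, +0.57);  n_2 = (+0.1792, -0.9838)
∠(n_0, n_2) = 152.19°
δ = |180° − 152.19°| = 27.81°
27.81° ≤ 2α = 66.05°  →  valid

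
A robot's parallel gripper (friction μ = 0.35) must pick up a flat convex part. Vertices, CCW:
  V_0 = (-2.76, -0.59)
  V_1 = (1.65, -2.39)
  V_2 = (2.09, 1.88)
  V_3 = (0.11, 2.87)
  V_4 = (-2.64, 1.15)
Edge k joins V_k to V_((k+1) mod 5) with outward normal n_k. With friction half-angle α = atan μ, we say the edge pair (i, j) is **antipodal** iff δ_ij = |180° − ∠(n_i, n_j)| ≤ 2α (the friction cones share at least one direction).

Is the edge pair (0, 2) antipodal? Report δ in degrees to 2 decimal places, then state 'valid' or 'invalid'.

α = atan 0.35 = 19.29°;  2α = 38.58°
edge 0: e_0 = (+4.41, -1.80);  n_0 = (-0.3779, -0.9258)
edge 2: e_2 = (-1.98, +0.99);  n_2 = (+0.4472, +0.8944)
∠(n_0, n_2) = 175.64°
δ = |180° − 175.64°| = 4.36°
4.36° ≤ 2α = 38.58°  →  valid

δ = 4.36°, valid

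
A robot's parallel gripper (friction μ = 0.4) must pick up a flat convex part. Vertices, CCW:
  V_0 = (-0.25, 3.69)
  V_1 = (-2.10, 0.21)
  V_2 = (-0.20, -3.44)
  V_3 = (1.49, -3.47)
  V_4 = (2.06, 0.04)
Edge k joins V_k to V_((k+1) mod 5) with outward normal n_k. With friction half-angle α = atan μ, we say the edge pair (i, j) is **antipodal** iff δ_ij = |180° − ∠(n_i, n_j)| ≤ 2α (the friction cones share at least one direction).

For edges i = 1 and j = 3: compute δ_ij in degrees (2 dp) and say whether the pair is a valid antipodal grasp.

δ = 36.72°, valid

α = atan 0.4 = 21.80°;  2α = 43.60°
edge 1: e_1 = (+1.90, -3.65);  n_1 = (-0.8870, -0.4617)
edge 3: e_3 = (+0.57, +3.51);  n_3 = (+0.9871, -0.1603)
∠(n_1, n_3) = 143.28°
δ = |180° − 143.28°| = 36.72°
36.72° ≤ 2α = 43.60°  →  valid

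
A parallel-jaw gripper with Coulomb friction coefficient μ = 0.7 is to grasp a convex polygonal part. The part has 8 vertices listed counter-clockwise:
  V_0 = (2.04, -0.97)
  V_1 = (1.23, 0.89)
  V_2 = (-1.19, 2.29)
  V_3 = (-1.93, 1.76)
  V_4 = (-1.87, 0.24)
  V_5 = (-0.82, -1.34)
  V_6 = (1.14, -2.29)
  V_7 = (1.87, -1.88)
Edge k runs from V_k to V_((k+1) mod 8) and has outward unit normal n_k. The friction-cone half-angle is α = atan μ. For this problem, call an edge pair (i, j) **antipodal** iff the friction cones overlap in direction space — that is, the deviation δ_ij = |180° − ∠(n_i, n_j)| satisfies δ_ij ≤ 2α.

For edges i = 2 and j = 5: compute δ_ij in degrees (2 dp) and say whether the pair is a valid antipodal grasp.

δ = 61.47°, valid

α = atan 0.7 = 34.99°;  2α = 69.98°
edge 2: e_2 = (-0.74, -0.53);  n_2 = (-0.5823, +0.8130)
edge 5: e_5 = (+1.96, -0.95);  n_5 = (-0.4362, -0.8999)
∠(n_2, n_5) = 118.53°
δ = |180° − 118.53°| = 61.47°
61.47° ≤ 2α = 69.98°  →  valid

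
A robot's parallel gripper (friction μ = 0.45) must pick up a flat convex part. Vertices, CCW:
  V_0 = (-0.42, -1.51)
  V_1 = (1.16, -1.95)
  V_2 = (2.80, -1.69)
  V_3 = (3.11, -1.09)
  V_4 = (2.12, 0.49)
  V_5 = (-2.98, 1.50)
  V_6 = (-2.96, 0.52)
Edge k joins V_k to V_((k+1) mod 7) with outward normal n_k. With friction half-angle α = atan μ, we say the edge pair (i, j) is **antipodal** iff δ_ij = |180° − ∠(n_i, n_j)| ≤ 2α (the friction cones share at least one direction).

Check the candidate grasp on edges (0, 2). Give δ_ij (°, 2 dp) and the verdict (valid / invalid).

δ = 101.76°, invalid

α = atan 0.45 = 24.23°;  2α = 48.46°
edge 0: e_0 = (+1.58, -0.44);  n_0 = (-0.2683, -0.9633)
edge 2: e_2 = (+0.31, +0.60);  n_2 = (+0.8884, -0.4590)
∠(n_0, n_2) = 78.24°
δ = |180° − 78.24°| = 101.76°
101.76° > 2α = 48.46°  →  invalid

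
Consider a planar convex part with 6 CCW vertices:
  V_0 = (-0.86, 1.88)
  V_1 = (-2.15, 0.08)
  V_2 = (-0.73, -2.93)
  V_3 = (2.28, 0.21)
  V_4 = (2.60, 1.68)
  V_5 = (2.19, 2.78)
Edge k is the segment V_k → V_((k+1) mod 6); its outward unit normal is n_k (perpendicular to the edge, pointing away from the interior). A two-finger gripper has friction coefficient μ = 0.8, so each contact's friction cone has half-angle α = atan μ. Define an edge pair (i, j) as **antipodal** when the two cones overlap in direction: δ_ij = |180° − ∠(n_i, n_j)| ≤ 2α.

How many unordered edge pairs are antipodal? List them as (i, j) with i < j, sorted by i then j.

α = atan 0.8 = 38.66°;  2α = 77.32°
n_0 = (-0.8128, +0.5825)
n_1 = (-0.9044, -0.4267)
n_2 = (+0.7219, -0.6920)
n_3 = (+0.9771, -0.2127)
n_4 = (+0.9370, +0.3493)
n_5 = (-0.2830, +0.9591)
  (0,1): δ = 119.12°  ·
  (0,2): δ = 8.16°  ✓
  (0,3): δ = 23.35°  ✓
  (0,4): δ = 56.07°  ✓
  (0,5): δ = 142.07°  ·
  (1,2): δ = 69.05°  ✓
  (1,3): δ = 37.54°  ✓
  (1,4): δ = 4.81°  ✓
  (1,5): δ = 81.18°  ·
  (2,3): δ = 148.49°  ·
  (2,4): δ = 115.77°  ·
  (2,5): δ = 29.77°  ✓
  (3,4): δ = 147.28°  ·
  (3,5): δ = 61.28°  ✓
  (4,5): δ = 94.00°  ·
antipodal pairs: 8

count = 8; pairs: (0,2), (0,3), (0,4), (1,2), (1,3), (1,4), (2,5), (3,5)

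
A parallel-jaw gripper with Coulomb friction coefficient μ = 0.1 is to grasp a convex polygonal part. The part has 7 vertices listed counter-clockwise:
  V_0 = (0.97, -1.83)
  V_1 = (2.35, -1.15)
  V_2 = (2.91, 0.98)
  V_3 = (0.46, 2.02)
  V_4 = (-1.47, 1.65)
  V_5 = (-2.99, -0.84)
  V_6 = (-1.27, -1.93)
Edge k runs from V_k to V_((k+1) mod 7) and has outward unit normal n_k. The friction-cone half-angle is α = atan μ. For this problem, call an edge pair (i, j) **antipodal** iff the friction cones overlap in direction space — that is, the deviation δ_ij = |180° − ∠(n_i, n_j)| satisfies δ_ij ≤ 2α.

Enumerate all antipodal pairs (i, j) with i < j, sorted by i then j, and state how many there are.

α = atan 0.1 = 5.71°;  2α = 11.42°
n_0 = (+0.4420, -0.8970)
n_1 = (+0.9671, -0.2543)
n_2 = (+0.3907, +0.9205)
n_3 = (-0.1883, +0.9821)
n_4 = (-0.8535, +0.5210)
n_5 = (-0.5353, -0.8447)
n_6 = (+0.0446, -0.9990)
  (0,1): δ = 130.96°  ·
  (0,2): δ = 49.23°  ·
  (0,3): δ = 15.38°  ·
  (0,4): δ = 32.37°  ·
  (0,5): δ = 121.40°  ·
  (0,6): δ = 156.32°  ·
  (1,2): δ = 98.27°  ·
  (1,3): δ = 64.42°  ·
  (1,4): δ = 16.67°  ·
  (1,5): δ = 72.37°  ·
  (1,6): δ = 107.29°  ·
  (2,3): δ = 146.15°  ·
  (2,4): δ = 98.40°  ·
  (2,5): δ = 9.36°  ✓
  (2,6): δ = 25.56°  ·
  (3,4): δ = 132.25°  ·
  (3,5): δ = 43.22°  ·
  (3,6): δ = 8.30°  ✓
  (4,5): δ = 90.96°  ·
  (4,6): δ = 56.04°  ·
  (5,6): δ = 145.08°  ·
antipodal pairs: 2

count = 2; pairs: (2,5), (3,6)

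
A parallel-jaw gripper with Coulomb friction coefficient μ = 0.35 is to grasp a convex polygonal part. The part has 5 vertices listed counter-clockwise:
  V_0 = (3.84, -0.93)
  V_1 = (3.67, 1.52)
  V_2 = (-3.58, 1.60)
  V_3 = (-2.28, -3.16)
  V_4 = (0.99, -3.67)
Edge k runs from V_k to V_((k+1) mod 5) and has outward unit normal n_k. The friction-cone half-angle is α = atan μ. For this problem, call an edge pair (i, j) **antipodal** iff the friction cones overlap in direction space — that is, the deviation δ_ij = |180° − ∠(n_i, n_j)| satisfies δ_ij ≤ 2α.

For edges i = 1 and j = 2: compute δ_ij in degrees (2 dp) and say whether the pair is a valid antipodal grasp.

α = atan 0.35 = 19.29°;  2α = 38.58°
edge 1: e_1 = (-7.25, +0.08);  n_1 = (+0.0110, +0.9999)
edge 2: e_2 = (+1.30, -4.76);  n_2 = (-0.9647, -0.2635)
∠(n_1, n_2) = 105.91°
δ = |180° − 105.91°| = 74.09°
74.09° > 2α = 38.58°  →  invalid

δ = 74.09°, invalid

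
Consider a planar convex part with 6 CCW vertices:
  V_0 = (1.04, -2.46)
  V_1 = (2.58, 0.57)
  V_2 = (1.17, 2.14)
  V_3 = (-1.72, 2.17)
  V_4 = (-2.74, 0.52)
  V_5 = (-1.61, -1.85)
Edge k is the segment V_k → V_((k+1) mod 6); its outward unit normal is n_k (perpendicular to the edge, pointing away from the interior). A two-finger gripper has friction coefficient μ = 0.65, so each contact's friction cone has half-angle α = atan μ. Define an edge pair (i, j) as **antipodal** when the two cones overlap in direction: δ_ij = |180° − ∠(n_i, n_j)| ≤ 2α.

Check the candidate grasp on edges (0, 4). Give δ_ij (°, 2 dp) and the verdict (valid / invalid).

δ = 52.43°, valid

α = atan 0.65 = 33.02°;  2α = 66.05°
edge 0: e_0 = (+1.54, +3.03);  n_0 = (+0.8915, -0.4531)
edge 4: e_4 = (+1.13, -2.37);  n_4 = (-0.9026, -0.4304)
∠(n_0, n_4) = 127.57°
δ = |180° − 127.57°| = 52.43°
52.43° ≤ 2α = 66.05°  →  valid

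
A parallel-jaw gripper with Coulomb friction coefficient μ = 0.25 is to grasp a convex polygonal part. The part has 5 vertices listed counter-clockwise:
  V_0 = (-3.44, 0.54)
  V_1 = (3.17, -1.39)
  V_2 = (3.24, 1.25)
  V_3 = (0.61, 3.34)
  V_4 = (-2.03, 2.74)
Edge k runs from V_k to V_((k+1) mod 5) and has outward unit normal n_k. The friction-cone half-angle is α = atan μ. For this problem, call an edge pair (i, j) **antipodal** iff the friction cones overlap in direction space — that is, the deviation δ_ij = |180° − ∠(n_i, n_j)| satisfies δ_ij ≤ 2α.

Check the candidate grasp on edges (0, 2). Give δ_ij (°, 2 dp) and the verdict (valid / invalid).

δ = 22.20°, valid

α = atan 0.25 = 14.04°;  2α = 28.07°
edge 0: e_0 = (+6.61, -1.93);  n_0 = (-0.2803, -0.9599)
edge 2: e_2 = (-2.63, +2.09);  n_2 = (+0.6222, +0.7829)
∠(n_0, n_2) = 157.80°
δ = |180° − 157.80°| = 22.20°
22.20° ≤ 2α = 28.07°  →  valid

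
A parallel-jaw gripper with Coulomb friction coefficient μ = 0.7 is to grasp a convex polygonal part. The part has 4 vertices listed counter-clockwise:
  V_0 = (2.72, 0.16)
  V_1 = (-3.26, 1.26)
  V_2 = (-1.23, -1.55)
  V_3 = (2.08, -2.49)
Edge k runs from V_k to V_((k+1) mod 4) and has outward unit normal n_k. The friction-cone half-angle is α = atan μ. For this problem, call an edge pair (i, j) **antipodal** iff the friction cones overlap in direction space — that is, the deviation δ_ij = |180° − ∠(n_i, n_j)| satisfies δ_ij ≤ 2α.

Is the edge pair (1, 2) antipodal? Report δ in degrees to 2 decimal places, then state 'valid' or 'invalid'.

δ = 141.70°, invalid

α = atan 0.7 = 34.99°;  2α = 69.98°
edge 1: e_1 = (+2.03, -2.81);  n_1 = (-0.8106, -0.5856)
edge 2: e_2 = (+3.31, -0.94);  n_2 = (-0.2732, -0.9620)
∠(n_1, n_2) = 38.30°
δ = |180° − 38.30°| = 141.70°
141.70° > 2α = 69.98°  →  invalid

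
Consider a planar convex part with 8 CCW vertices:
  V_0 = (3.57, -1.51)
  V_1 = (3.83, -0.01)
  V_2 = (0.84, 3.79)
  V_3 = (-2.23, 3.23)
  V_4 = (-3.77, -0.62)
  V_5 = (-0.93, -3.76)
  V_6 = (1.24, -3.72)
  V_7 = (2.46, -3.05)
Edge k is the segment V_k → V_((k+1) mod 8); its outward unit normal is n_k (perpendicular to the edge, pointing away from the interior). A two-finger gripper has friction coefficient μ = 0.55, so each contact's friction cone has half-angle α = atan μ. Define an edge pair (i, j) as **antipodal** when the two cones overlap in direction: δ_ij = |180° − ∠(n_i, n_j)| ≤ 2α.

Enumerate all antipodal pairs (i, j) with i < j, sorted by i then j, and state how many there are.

count = 9; pairs: (0,3), (0,4), (1,4), (1,5), (2,5), (2,6), (2,7), (3,6), (3,7)

α = atan 0.55 = 28.81°;  2α = 57.62°
n_0 = (+0.9853, -0.1708)
n_1 = (+0.7859, +0.6184)
n_2 = (-0.1794, +0.9838)
n_3 = (-0.9285, +0.3714)
n_4 = (-0.7416, -0.6708)
n_5 = (+0.0184, -0.9998)
n_6 = (+0.4814, -0.8765)
n_7 = (+0.8112, -0.5847)
  (0,1): δ = 131.97°  ·
  (0,2): δ = 69.83°  ·
  (0,3): δ = 11.97°  ✓
  (0,4): δ = 51.96°  ✓
  (0,5): δ = 100.89°  ·
  (0,6): δ = 128.61°  ·
  (0,7): δ = 154.05°  ·
  (1,2): δ = 117.86°  ·
  (1,3): δ = 60.00°  ·
  (1,4): δ = 3.93°  ✓
  (1,5): δ = 52.86°  ✓
  (1,6): δ = 80.58°  ·
  (1,7): δ = 106.02°  ·
  (2,3): δ = 122.14°  ·
  (2,4): δ = 58.21°  ·
  (2,5): δ = 9.28°  ✓
  (2,6): δ = 18.44°  ✓
  (2,7): δ = 43.88°  ✓
  (3,4): δ = 116.07°  ·
  (3,5): δ = 67.14°  ·
  (3,6): δ = 39.42°  ✓
  (3,7): δ = 13.98°  ✓
  (4,5): δ = 131.07°  ·
  (4,6): δ = 103.35°  ·
  (4,7): δ = 77.91°  ·
  (5,6): δ = 152.28°  ·
  (5,7): δ = 126.84°  ·
  (6,7): δ = 154.56°  ·
antipodal pairs: 9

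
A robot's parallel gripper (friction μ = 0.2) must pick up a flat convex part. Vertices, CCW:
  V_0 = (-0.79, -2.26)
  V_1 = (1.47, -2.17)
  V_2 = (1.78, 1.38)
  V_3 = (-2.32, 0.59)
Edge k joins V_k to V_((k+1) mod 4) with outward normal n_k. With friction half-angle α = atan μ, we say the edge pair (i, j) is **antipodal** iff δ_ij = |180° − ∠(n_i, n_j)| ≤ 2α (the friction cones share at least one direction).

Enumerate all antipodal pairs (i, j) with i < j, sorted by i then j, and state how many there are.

α = atan 0.2 = 11.31°;  2α = 22.62°
n_0 = (+0.0398, -0.9992)
n_1 = (+0.9962, -0.0870)
n_2 = (-0.1892, +0.9819)
n_3 = (-0.8811, -0.4730)
  (0,1): δ = 97.27°  ·
  (0,2): δ = 8.63°  ✓
  (0,3): δ = 115.95°  ·
  (1,2): δ = 74.10°  ·
  (1,3): δ = 33.22°  ·
  (2,3): δ = 72.68°  ·
antipodal pairs: 1

count = 1; pairs: (0,2)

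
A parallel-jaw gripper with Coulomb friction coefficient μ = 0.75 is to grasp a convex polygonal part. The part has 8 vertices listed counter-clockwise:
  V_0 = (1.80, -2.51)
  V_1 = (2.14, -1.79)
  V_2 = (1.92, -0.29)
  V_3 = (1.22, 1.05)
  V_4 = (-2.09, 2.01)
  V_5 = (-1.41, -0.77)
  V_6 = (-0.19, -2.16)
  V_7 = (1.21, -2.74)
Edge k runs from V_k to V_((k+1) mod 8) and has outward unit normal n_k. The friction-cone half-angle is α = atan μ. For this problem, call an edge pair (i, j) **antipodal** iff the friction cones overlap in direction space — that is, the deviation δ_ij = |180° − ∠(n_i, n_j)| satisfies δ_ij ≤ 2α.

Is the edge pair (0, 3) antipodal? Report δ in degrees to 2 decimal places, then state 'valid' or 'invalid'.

α = atan 0.75 = 36.87°;  2α = 73.74°
edge 0: e_0 = (+0.34, +0.72);  n_0 = (+0.9042, -0.4270)
edge 3: e_3 = (-3.31, +0.96);  n_3 = (+0.2786, +0.9604)
∠(n_0, n_3) = 99.10°
δ = |180° − 99.10°| = 80.90°
80.90° > 2α = 73.74°  →  invalid

δ = 80.90°, invalid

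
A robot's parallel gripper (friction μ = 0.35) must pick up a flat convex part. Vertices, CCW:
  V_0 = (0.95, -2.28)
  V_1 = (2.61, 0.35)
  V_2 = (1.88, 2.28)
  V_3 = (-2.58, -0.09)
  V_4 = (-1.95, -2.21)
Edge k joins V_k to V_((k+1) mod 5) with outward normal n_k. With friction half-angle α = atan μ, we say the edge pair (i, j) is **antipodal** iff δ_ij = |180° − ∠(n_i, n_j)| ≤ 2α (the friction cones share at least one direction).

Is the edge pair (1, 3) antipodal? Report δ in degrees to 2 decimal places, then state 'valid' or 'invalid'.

α = atan 0.35 = 19.29°;  2α = 38.58°
edge 1: e_1 = (-0.73, +1.93);  n_1 = (+0.9353, +0.3538)
edge 3: e_3 = (+0.63, -2.12);  n_3 = (-0.9586, -0.2849)
∠(n_1, n_3) = 175.83°
δ = |180° − 175.83°| = 4.17°
4.17° ≤ 2α = 38.58°  →  valid

δ = 4.17°, valid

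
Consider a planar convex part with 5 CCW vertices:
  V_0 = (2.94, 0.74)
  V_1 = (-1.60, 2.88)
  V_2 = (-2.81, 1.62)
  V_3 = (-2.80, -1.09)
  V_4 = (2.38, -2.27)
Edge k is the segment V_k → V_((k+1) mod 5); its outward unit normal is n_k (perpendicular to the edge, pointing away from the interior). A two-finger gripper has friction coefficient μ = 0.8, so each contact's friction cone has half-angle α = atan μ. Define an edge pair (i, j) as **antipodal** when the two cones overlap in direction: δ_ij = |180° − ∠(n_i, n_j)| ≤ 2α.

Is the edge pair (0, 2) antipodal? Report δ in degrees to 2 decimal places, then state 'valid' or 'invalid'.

δ = 64.55°, valid

α = atan 0.8 = 38.66°;  2α = 77.32°
edge 0: e_0 = (-4.54, +2.14);  n_0 = (+0.4264, +0.9045)
edge 2: e_2 = (+0.01, -2.71);  n_2 = (-1.0000, -0.0037)
∠(n_0, n_2) = 115.45°
δ = |180° − 115.45°| = 64.55°
64.55° ≤ 2α = 77.32°  →  valid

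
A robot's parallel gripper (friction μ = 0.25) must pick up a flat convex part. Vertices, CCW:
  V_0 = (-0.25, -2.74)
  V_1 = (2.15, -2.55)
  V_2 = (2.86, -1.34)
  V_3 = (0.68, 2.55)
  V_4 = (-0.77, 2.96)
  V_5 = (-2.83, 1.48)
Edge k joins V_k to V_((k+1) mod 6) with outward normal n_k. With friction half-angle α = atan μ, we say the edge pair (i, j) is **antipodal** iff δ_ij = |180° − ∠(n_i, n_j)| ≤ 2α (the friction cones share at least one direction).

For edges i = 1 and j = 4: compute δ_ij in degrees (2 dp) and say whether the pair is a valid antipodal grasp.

α = atan 0.25 = 14.04°;  2α = 28.07°
edge 1: e_1 = (+0.71, +1.21);  n_1 = (+0.8625, -0.5061)
edge 4: e_4 = (-2.06, -1.48);  n_4 = (-0.5835, +0.8121)
∠(n_1, n_4) = 156.10°
δ = |180° − 156.10°| = 23.90°
23.90° ≤ 2α = 28.07°  →  valid

δ = 23.90°, valid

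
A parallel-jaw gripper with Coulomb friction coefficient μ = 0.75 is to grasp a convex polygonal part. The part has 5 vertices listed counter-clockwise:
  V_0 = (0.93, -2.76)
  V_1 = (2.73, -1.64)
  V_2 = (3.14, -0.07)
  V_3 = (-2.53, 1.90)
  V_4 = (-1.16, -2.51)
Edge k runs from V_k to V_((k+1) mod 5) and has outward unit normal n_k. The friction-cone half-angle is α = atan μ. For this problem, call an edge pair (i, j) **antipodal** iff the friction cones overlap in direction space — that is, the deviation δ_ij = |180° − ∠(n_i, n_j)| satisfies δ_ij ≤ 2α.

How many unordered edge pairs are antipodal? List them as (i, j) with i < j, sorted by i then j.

count = 4; pairs: (0,2), (1,3), (2,3), (2,4)

α = atan 0.75 = 36.87°;  2α = 73.74°
n_0 = (+0.5283, -0.8491)
n_1 = (+0.9676, -0.2527)
n_2 = (+0.3282, +0.9446)
n_3 = (-0.9550, -0.2967)
n_4 = (-0.1188, -0.9929)
  (0,1): δ = 136.53°  ·
  (0,2): δ = 51.05°  ✓
  (0,3): δ = 75.37°  ·
  (0,4): δ = 141.29°  ·
  (1,2): δ = 94.52°  ·
  (1,3): δ = 31.89°  ✓
  (1,4): δ = 97.81°  ·
  (2,3): δ = 53.58°  ✓
  (2,4): δ = 12.34°  ✓
  (3,4): δ = 114.08°  ·
antipodal pairs: 4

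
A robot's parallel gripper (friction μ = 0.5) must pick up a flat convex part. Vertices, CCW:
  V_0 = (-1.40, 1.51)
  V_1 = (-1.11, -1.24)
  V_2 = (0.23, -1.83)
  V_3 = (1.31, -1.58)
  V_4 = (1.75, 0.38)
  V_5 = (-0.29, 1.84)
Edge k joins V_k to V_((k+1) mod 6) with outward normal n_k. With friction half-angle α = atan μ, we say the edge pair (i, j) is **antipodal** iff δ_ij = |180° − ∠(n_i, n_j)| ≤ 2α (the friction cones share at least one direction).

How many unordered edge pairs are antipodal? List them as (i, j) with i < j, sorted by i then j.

α = atan 0.5 = 26.57°;  2α = 53.13°
n_0 = (-0.9945, -0.1049)
n_1 = (-0.4030, -0.9152)
n_2 = (+0.2255, -0.9742)
n_3 = (+0.9757, -0.2190)
n_4 = (+0.5820, +0.8132)
n_5 = (-0.2850, +0.9585)
  (0,1): δ = 119.78°  ·
  (0,2): δ = 82.99°  ·
  (0,3): δ = 18.67°  ✓
  (0,4): δ = 48.39°  ✓
  (0,5): δ = 100.54°  ·
  (1,2): δ = 143.20°  ·
  (1,3): δ = 78.89°  ·
  (1,4): δ = 11.83°  ✓
  (1,5): δ = 40.32°  ✓
  (2,3): δ = 115.69°  ·
  (2,4): δ = 48.62°  ✓
  (2,5): δ = 3.52°  ✓
  (3,4): δ = 112.94°  ·
  (3,5): δ = 60.79°  ·
  (4,5): δ = 127.85°  ·
antipodal pairs: 6

count = 6; pairs: (0,3), (0,4), (1,4), (1,5), (2,4), (2,5)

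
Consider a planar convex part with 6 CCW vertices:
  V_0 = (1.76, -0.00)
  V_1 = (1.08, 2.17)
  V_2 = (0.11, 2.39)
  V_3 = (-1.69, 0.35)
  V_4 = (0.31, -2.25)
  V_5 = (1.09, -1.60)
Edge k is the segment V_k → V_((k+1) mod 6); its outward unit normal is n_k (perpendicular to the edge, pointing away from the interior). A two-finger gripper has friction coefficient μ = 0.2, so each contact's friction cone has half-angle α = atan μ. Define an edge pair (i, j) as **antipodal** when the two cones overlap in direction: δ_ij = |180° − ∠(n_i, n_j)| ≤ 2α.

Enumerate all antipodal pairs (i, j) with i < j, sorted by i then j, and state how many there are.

α = atan 0.2 = 11.31°;  2α = 22.62°
n_0 = (+0.9542, +0.2990)
n_1 = (+0.2212, +0.9752)
n_2 = (-0.7498, +0.6616)
n_3 = (-0.7926, -0.6097)
n_4 = (+0.6402, -0.7682)
n_5 = (+0.9224, -0.3863)
  (0,1): δ = 120.18°  ·
  (0,2): δ = 58.82°  ·
  (0,3): δ = 20.17°  ✓
  (0,4): δ = 112.41°  ·
  (0,5): δ = 139.88°  ·
  (1,2): δ = 118.64°  ·
  (1,3): δ = 39.65°  ·
  (1,4): δ = 52.58°  ·
  (1,5): δ = 80.06°  ·
  (2,3): δ = 101.01°  ·
  (2,4): δ = 8.77°  ✓
  (2,5): δ = 18.70°  ✓
  (3,4): δ = 87.76°  ·
  (3,5): δ = 60.29°  ·
  (4,5): δ = 152.53°  ·
antipodal pairs: 3

count = 3; pairs: (0,3), (2,4), (2,5)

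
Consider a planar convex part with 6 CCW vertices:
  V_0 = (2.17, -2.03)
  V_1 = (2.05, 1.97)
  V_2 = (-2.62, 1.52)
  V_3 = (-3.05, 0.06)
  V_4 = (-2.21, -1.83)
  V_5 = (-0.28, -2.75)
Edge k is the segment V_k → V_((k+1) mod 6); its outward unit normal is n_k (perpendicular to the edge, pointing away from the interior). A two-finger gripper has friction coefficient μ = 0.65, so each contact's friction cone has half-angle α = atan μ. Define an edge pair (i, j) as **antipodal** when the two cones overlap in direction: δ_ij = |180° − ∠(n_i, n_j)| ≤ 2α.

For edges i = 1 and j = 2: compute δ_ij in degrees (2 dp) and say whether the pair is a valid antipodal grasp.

α = atan 0.65 = 33.02°;  2α = 66.05°
edge 1: e_1 = (-4.67, -0.45);  n_1 = (-0.0959, +0.9954)
edge 2: e_2 = (-0.43, -1.46);  n_2 = (-0.9593, +0.2825)
∠(n_1, n_2) = 68.09°
δ = |180° − 68.09°| = 111.91°
111.91° > 2α = 66.05°  →  invalid

δ = 111.91°, invalid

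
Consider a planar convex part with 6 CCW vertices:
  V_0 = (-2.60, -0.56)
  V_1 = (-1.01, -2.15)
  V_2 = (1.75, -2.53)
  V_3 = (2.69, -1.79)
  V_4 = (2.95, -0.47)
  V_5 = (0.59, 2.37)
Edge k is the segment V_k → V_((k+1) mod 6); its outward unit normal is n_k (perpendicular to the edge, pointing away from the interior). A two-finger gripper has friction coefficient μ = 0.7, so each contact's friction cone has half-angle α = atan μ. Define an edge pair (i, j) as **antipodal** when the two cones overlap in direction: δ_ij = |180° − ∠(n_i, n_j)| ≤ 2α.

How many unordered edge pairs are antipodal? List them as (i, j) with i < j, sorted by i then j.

α = atan 0.7 = 34.99°;  2α = 69.98°
n_0 = (-0.7071, -0.7071)
n_1 = (-0.1364, -0.9907)
n_2 = (+0.6186, -0.7857)
n_3 = (+0.9811, -0.1933)
n_4 = (+0.7691, +0.6391)
n_5 = (-0.6765, +0.7365)
  (0,1): δ = 142.84°  ·
  (0,2): δ = 96.79°  ·
  (0,3): δ = 56.14°  ✓
  (0,4): δ = 5.27°  ✓
  (0,5): δ = 87.57°  ·
  (1,2): δ = 133.95°  ·
  (1,3): δ = 93.30°  ·
  (1,4): δ = 42.43°  ✓
  (1,5): δ = 50.41°  ✓
  (2,3): δ = 139.35°  ·
  (2,4): δ = 88.48°  ·
  (2,5): δ = 4.36°  ✓
  (3,4): δ = 129.13°  ·
  (3,5): δ = 36.29°  ✓
  (4,5): δ = 87.16°  ·
antipodal pairs: 6

count = 6; pairs: (0,3), (0,4), (1,4), (1,5), (2,5), (3,5)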